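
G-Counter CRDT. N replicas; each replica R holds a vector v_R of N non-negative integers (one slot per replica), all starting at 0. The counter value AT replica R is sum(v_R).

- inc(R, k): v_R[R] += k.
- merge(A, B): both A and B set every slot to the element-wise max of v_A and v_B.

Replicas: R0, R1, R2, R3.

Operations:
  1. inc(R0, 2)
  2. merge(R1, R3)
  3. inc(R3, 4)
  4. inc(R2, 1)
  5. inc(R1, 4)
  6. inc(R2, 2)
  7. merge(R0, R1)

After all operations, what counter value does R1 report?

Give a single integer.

Op 1: inc R0 by 2 -> R0=(2,0,0,0) value=2
Op 2: merge R1<->R3 -> R1=(0,0,0,0) R3=(0,0,0,0)
Op 3: inc R3 by 4 -> R3=(0,0,0,4) value=4
Op 4: inc R2 by 1 -> R2=(0,0,1,0) value=1
Op 5: inc R1 by 4 -> R1=(0,4,0,0) value=4
Op 6: inc R2 by 2 -> R2=(0,0,3,0) value=3
Op 7: merge R0<->R1 -> R0=(2,4,0,0) R1=(2,4,0,0)

Answer: 6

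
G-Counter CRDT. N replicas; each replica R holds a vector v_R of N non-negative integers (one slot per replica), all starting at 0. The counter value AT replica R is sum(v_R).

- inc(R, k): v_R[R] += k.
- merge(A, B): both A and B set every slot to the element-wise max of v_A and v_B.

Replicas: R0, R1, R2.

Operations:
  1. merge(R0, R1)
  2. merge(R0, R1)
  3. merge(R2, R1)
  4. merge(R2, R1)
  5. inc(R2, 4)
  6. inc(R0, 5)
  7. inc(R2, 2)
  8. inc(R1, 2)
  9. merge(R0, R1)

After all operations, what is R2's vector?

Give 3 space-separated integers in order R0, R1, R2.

Answer: 0 0 6

Derivation:
Op 1: merge R0<->R1 -> R0=(0,0,0) R1=(0,0,0)
Op 2: merge R0<->R1 -> R0=(0,0,0) R1=(0,0,0)
Op 3: merge R2<->R1 -> R2=(0,0,0) R1=(0,0,0)
Op 4: merge R2<->R1 -> R2=(0,0,0) R1=(0,0,0)
Op 5: inc R2 by 4 -> R2=(0,0,4) value=4
Op 6: inc R0 by 5 -> R0=(5,0,0) value=5
Op 7: inc R2 by 2 -> R2=(0,0,6) value=6
Op 8: inc R1 by 2 -> R1=(0,2,0) value=2
Op 9: merge R0<->R1 -> R0=(5,2,0) R1=(5,2,0)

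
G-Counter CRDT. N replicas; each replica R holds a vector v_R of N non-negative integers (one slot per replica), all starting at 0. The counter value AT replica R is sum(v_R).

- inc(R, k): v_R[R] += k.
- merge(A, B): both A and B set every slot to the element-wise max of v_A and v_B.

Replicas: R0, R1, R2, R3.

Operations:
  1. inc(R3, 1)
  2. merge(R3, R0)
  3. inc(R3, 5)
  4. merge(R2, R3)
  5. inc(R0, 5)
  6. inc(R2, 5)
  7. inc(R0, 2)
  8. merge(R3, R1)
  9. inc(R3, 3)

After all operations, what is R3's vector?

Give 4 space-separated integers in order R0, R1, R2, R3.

Op 1: inc R3 by 1 -> R3=(0,0,0,1) value=1
Op 2: merge R3<->R0 -> R3=(0,0,0,1) R0=(0,0,0,1)
Op 3: inc R3 by 5 -> R3=(0,0,0,6) value=6
Op 4: merge R2<->R3 -> R2=(0,0,0,6) R3=(0,0,0,6)
Op 5: inc R0 by 5 -> R0=(5,0,0,1) value=6
Op 6: inc R2 by 5 -> R2=(0,0,5,6) value=11
Op 7: inc R0 by 2 -> R0=(7,0,0,1) value=8
Op 8: merge R3<->R1 -> R3=(0,0,0,6) R1=(0,0,0,6)
Op 9: inc R3 by 3 -> R3=(0,0,0,9) value=9

Answer: 0 0 0 9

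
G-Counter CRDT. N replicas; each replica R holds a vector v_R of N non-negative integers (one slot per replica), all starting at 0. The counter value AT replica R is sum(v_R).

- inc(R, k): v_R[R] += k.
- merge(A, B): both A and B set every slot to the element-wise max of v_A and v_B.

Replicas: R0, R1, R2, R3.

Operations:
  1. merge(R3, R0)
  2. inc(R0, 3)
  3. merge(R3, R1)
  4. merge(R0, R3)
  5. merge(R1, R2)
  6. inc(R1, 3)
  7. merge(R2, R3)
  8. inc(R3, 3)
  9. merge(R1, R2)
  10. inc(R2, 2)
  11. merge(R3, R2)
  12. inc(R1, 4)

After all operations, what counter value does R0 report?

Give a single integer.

Op 1: merge R3<->R0 -> R3=(0,0,0,0) R0=(0,0,0,0)
Op 2: inc R0 by 3 -> R0=(3,0,0,0) value=3
Op 3: merge R3<->R1 -> R3=(0,0,0,0) R1=(0,0,0,0)
Op 4: merge R0<->R3 -> R0=(3,0,0,0) R3=(3,0,0,0)
Op 5: merge R1<->R2 -> R1=(0,0,0,0) R2=(0,0,0,0)
Op 6: inc R1 by 3 -> R1=(0,3,0,0) value=3
Op 7: merge R2<->R3 -> R2=(3,0,0,0) R3=(3,0,0,0)
Op 8: inc R3 by 3 -> R3=(3,0,0,3) value=6
Op 9: merge R1<->R2 -> R1=(3,3,0,0) R2=(3,3,0,0)
Op 10: inc R2 by 2 -> R2=(3,3,2,0) value=8
Op 11: merge R3<->R2 -> R3=(3,3,2,3) R2=(3,3,2,3)
Op 12: inc R1 by 4 -> R1=(3,7,0,0) value=10

Answer: 3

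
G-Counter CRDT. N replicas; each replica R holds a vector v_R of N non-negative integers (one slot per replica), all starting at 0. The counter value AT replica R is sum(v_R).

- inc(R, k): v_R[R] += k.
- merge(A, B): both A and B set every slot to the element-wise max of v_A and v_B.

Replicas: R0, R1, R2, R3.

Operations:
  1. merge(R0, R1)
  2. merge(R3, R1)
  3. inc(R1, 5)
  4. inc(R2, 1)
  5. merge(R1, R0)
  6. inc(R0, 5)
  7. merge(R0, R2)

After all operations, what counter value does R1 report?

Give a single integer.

Op 1: merge R0<->R1 -> R0=(0,0,0,0) R1=(0,0,0,0)
Op 2: merge R3<->R1 -> R3=(0,0,0,0) R1=(0,0,0,0)
Op 3: inc R1 by 5 -> R1=(0,5,0,0) value=5
Op 4: inc R2 by 1 -> R2=(0,0,1,0) value=1
Op 5: merge R1<->R0 -> R1=(0,5,0,0) R0=(0,5,0,0)
Op 6: inc R0 by 5 -> R0=(5,5,0,0) value=10
Op 7: merge R0<->R2 -> R0=(5,5,1,0) R2=(5,5,1,0)

Answer: 5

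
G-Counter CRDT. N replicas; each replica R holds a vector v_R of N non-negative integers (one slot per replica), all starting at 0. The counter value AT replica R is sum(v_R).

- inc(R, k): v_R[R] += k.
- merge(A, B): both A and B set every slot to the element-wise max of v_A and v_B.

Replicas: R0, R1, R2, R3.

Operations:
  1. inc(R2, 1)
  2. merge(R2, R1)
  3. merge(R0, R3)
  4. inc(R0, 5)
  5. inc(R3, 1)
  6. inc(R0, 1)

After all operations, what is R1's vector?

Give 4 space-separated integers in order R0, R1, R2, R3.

Op 1: inc R2 by 1 -> R2=(0,0,1,0) value=1
Op 2: merge R2<->R1 -> R2=(0,0,1,0) R1=(0,0,1,0)
Op 3: merge R0<->R3 -> R0=(0,0,0,0) R3=(0,0,0,0)
Op 4: inc R0 by 5 -> R0=(5,0,0,0) value=5
Op 5: inc R3 by 1 -> R3=(0,0,0,1) value=1
Op 6: inc R0 by 1 -> R0=(6,0,0,0) value=6

Answer: 0 0 1 0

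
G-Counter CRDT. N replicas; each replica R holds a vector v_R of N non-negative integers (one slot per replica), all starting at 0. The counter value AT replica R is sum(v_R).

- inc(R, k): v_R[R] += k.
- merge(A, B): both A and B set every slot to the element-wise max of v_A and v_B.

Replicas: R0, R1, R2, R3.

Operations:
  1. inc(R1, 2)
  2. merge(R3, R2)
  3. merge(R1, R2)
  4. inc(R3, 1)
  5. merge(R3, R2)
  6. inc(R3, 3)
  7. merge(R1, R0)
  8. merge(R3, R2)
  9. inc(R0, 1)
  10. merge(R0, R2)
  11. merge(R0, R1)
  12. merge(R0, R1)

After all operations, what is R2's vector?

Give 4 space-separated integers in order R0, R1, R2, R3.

Op 1: inc R1 by 2 -> R1=(0,2,0,0) value=2
Op 2: merge R3<->R2 -> R3=(0,0,0,0) R2=(0,0,0,0)
Op 3: merge R1<->R2 -> R1=(0,2,0,0) R2=(0,2,0,0)
Op 4: inc R3 by 1 -> R3=(0,0,0,1) value=1
Op 5: merge R3<->R2 -> R3=(0,2,0,1) R2=(0,2,0,1)
Op 6: inc R3 by 3 -> R3=(0,2,0,4) value=6
Op 7: merge R1<->R0 -> R1=(0,2,0,0) R0=(0,2,0,0)
Op 8: merge R3<->R2 -> R3=(0,2,0,4) R2=(0,2,0,4)
Op 9: inc R0 by 1 -> R0=(1,2,0,0) value=3
Op 10: merge R0<->R2 -> R0=(1,2,0,4) R2=(1,2,0,4)
Op 11: merge R0<->R1 -> R0=(1,2,0,4) R1=(1,2,0,4)
Op 12: merge R0<->R1 -> R0=(1,2,0,4) R1=(1,2,0,4)

Answer: 1 2 0 4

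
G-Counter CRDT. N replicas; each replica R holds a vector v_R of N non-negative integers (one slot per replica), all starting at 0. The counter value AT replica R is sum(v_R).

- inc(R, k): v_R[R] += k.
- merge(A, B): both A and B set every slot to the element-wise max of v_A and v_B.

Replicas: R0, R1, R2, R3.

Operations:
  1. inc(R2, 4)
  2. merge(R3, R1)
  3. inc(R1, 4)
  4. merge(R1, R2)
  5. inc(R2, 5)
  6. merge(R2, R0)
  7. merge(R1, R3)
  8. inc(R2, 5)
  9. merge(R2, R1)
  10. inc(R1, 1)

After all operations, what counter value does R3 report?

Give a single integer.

Answer: 8

Derivation:
Op 1: inc R2 by 4 -> R2=(0,0,4,0) value=4
Op 2: merge R3<->R1 -> R3=(0,0,0,0) R1=(0,0,0,0)
Op 3: inc R1 by 4 -> R1=(0,4,0,0) value=4
Op 4: merge R1<->R2 -> R1=(0,4,4,0) R2=(0,4,4,0)
Op 5: inc R2 by 5 -> R2=(0,4,9,0) value=13
Op 6: merge R2<->R0 -> R2=(0,4,9,0) R0=(0,4,9,0)
Op 7: merge R1<->R3 -> R1=(0,4,4,0) R3=(0,4,4,0)
Op 8: inc R2 by 5 -> R2=(0,4,14,0) value=18
Op 9: merge R2<->R1 -> R2=(0,4,14,0) R1=(0,4,14,0)
Op 10: inc R1 by 1 -> R1=(0,5,14,0) value=19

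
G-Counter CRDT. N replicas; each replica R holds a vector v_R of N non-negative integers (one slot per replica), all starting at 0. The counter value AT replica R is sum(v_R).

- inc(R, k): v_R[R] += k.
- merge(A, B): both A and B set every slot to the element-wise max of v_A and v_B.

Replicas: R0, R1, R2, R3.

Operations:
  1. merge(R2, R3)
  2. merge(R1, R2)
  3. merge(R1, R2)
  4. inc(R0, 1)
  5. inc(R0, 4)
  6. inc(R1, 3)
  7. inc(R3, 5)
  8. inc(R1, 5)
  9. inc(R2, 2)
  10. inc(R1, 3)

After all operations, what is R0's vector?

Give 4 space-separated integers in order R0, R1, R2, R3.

Answer: 5 0 0 0

Derivation:
Op 1: merge R2<->R3 -> R2=(0,0,0,0) R3=(0,0,0,0)
Op 2: merge R1<->R2 -> R1=(0,0,0,0) R2=(0,0,0,0)
Op 3: merge R1<->R2 -> R1=(0,0,0,0) R2=(0,0,0,0)
Op 4: inc R0 by 1 -> R0=(1,0,0,0) value=1
Op 5: inc R0 by 4 -> R0=(5,0,0,0) value=5
Op 6: inc R1 by 3 -> R1=(0,3,0,0) value=3
Op 7: inc R3 by 5 -> R3=(0,0,0,5) value=5
Op 8: inc R1 by 5 -> R1=(0,8,0,0) value=8
Op 9: inc R2 by 2 -> R2=(0,0,2,0) value=2
Op 10: inc R1 by 3 -> R1=(0,11,0,0) value=11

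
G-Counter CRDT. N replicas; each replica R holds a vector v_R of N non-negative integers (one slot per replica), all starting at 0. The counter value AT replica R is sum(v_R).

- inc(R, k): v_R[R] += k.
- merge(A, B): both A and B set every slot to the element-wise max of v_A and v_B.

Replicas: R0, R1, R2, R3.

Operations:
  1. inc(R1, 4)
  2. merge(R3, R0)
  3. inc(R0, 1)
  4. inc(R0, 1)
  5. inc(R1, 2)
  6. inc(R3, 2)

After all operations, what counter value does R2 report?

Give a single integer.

Op 1: inc R1 by 4 -> R1=(0,4,0,0) value=4
Op 2: merge R3<->R0 -> R3=(0,0,0,0) R0=(0,0,0,0)
Op 3: inc R0 by 1 -> R0=(1,0,0,0) value=1
Op 4: inc R0 by 1 -> R0=(2,0,0,0) value=2
Op 5: inc R1 by 2 -> R1=(0,6,0,0) value=6
Op 6: inc R3 by 2 -> R3=(0,0,0,2) value=2

Answer: 0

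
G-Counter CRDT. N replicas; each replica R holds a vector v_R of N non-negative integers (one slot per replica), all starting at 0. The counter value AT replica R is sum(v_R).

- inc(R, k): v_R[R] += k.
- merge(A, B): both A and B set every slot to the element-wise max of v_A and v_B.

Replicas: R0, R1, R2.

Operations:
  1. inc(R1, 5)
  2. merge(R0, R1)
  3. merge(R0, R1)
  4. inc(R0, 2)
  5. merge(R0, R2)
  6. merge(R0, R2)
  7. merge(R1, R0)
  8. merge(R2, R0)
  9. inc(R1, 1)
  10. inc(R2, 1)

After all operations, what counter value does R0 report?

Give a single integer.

Answer: 7

Derivation:
Op 1: inc R1 by 5 -> R1=(0,5,0) value=5
Op 2: merge R0<->R1 -> R0=(0,5,0) R1=(0,5,0)
Op 3: merge R0<->R1 -> R0=(0,5,0) R1=(0,5,0)
Op 4: inc R0 by 2 -> R0=(2,5,0) value=7
Op 5: merge R0<->R2 -> R0=(2,5,0) R2=(2,5,0)
Op 6: merge R0<->R2 -> R0=(2,5,0) R2=(2,5,0)
Op 7: merge R1<->R0 -> R1=(2,5,0) R0=(2,5,0)
Op 8: merge R2<->R0 -> R2=(2,5,0) R0=(2,5,0)
Op 9: inc R1 by 1 -> R1=(2,6,0) value=8
Op 10: inc R2 by 1 -> R2=(2,5,1) value=8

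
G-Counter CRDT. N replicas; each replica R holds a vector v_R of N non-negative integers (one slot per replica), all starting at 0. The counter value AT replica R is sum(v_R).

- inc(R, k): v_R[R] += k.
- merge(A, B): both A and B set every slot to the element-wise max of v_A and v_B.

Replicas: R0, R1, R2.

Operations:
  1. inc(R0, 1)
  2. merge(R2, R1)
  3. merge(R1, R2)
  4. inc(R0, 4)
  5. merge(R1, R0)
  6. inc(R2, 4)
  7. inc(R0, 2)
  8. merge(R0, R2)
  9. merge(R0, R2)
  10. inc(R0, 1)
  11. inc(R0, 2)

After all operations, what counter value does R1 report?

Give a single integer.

Op 1: inc R0 by 1 -> R0=(1,0,0) value=1
Op 2: merge R2<->R1 -> R2=(0,0,0) R1=(0,0,0)
Op 3: merge R1<->R2 -> R1=(0,0,0) R2=(0,0,0)
Op 4: inc R0 by 4 -> R0=(5,0,0) value=5
Op 5: merge R1<->R0 -> R1=(5,0,0) R0=(5,0,0)
Op 6: inc R2 by 4 -> R2=(0,0,4) value=4
Op 7: inc R0 by 2 -> R0=(7,0,0) value=7
Op 8: merge R0<->R2 -> R0=(7,0,4) R2=(7,0,4)
Op 9: merge R0<->R2 -> R0=(7,0,4) R2=(7,0,4)
Op 10: inc R0 by 1 -> R0=(8,0,4) value=12
Op 11: inc R0 by 2 -> R0=(10,0,4) value=14

Answer: 5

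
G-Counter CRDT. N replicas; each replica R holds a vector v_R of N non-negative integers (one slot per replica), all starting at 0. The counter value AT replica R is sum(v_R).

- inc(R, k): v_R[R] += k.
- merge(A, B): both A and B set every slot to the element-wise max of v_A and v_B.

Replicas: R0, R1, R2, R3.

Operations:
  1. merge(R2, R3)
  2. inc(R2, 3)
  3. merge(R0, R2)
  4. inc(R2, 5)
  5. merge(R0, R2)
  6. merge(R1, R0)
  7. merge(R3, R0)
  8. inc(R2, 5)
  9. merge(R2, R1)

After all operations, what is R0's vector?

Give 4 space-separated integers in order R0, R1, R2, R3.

Answer: 0 0 8 0

Derivation:
Op 1: merge R2<->R3 -> R2=(0,0,0,0) R3=(0,0,0,0)
Op 2: inc R2 by 3 -> R2=(0,0,3,0) value=3
Op 3: merge R0<->R2 -> R0=(0,0,3,0) R2=(0,0,3,0)
Op 4: inc R2 by 5 -> R2=(0,0,8,0) value=8
Op 5: merge R0<->R2 -> R0=(0,0,8,0) R2=(0,0,8,0)
Op 6: merge R1<->R0 -> R1=(0,0,8,0) R0=(0,0,8,0)
Op 7: merge R3<->R0 -> R3=(0,0,8,0) R0=(0,0,8,0)
Op 8: inc R2 by 5 -> R2=(0,0,13,0) value=13
Op 9: merge R2<->R1 -> R2=(0,0,13,0) R1=(0,0,13,0)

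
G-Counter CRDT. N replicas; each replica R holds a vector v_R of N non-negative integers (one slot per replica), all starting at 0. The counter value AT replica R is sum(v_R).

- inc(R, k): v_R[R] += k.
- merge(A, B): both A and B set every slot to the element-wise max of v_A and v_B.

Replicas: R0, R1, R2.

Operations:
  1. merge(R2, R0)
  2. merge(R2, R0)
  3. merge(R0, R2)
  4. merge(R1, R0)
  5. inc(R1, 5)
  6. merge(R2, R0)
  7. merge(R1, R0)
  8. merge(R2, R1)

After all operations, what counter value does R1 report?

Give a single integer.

Op 1: merge R2<->R0 -> R2=(0,0,0) R0=(0,0,0)
Op 2: merge R2<->R0 -> R2=(0,0,0) R0=(0,0,0)
Op 3: merge R0<->R2 -> R0=(0,0,0) R2=(0,0,0)
Op 4: merge R1<->R0 -> R1=(0,0,0) R0=(0,0,0)
Op 5: inc R1 by 5 -> R1=(0,5,0) value=5
Op 6: merge R2<->R0 -> R2=(0,0,0) R0=(0,0,0)
Op 7: merge R1<->R0 -> R1=(0,5,0) R0=(0,5,0)
Op 8: merge R2<->R1 -> R2=(0,5,0) R1=(0,5,0)

Answer: 5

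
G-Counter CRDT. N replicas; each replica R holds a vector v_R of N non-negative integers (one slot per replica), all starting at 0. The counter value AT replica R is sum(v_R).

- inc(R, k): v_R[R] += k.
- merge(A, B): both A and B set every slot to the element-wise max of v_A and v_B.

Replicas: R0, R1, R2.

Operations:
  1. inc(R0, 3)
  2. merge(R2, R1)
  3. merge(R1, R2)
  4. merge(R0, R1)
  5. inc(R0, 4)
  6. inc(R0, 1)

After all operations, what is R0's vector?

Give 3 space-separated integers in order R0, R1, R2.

Op 1: inc R0 by 3 -> R0=(3,0,0) value=3
Op 2: merge R2<->R1 -> R2=(0,0,0) R1=(0,0,0)
Op 3: merge R1<->R2 -> R1=(0,0,0) R2=(0,0,0)
Op 4: merge R0<->R1 -> R0=(3,0,0) R1=(3,0,0)
Op 5: inc R0 by 4 -> R0=(7,0,0) value=7
Op 6: inc R0 by 1 -> R0=(8,0,0) value=8

Answer: 8 0 0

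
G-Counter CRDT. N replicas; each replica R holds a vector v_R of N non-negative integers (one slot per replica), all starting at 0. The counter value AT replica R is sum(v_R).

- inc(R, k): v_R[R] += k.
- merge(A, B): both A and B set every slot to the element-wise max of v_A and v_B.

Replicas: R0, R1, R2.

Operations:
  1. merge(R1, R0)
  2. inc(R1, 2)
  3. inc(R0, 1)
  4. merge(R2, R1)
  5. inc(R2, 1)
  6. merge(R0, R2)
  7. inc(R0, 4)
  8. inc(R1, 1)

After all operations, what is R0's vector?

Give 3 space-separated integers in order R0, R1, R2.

Answer: 5 2 1

Derivation:
Op 1: merge R1<->R0 -> R1=(0,0,0) R0=(0,0,0)
Op 2: inc R1 by 2 -> R1=(0,2,0) value=2
Op 3: inc R0 by 1 -> R0=(1,0,0) value=1
Op 4: merge R2<->R1 -> R2=(0,2,0) R1=(0,2,0)
Op 5: inc R2 by 1 -> R2=(0,2,1) value=3
Op 6: merge R0<->R2 -> R0=(1,2,1) R2=(1,2,1)
Op 7: inc R0 by 4 -> R0=(5,2,1) value=8
Op 8: inc R1 by 1 -> R1=(0,3,0) value=3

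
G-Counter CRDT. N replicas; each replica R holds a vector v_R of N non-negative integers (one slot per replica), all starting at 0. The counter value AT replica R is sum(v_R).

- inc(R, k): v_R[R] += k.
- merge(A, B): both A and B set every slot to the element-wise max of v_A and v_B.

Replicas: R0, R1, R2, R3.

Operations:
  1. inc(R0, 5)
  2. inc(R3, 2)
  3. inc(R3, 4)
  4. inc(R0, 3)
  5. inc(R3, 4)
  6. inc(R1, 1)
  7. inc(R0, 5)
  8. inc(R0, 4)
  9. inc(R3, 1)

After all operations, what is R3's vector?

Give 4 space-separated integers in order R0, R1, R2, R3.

Answer: 0 0 0 11

Derivation:
Op 1: inc R0 by 5 -> R0=(5,0,0,0) value=5
Op 2: inc R3 by 2 -> R3=(0,0,0,2) value=2
Op 3: inc R3 by 4 -> R3=(0,0,0,6) value=6
Op 4: inc R0 by 3 -> R0=(8,0,0,0) value=8
Op 5: inc R3 by 4 -> R3=(0,0,0,10) value=10
Op 6: inc R1 by 1 -> R1=(0,1,0,0) value=1
Op 7: inc R0 by 5 -> R0=(13,0,0,0) value=13
Op 8: inc R0 by 4 -> R0=(17,0,0,0) value=17
Op 9: inc R3 by 1 -> R3=(0,0,0,11) value=11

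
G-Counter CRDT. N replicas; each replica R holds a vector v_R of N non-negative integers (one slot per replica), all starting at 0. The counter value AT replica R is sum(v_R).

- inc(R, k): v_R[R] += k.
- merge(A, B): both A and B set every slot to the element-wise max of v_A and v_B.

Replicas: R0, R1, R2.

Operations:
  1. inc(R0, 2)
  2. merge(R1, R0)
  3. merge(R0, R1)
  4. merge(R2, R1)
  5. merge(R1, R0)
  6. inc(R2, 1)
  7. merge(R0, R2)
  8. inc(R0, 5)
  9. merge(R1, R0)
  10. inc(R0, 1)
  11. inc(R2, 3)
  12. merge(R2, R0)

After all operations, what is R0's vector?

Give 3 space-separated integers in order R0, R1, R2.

Answer: 8 0 4

Derivation:
Op 1: inc R0 by 2 -> R0=(2,0,0) value=2
Op 2: merge R1<->R0 -> R1=(2,0,0) R0=(2,0,0)
Op 3: merge R0<->R1 -> R0=(2,0,0) R1=(2,0,0)
Op 4: merge R2<->R1 -> R2=(2,0,0) R1=(2,0,0)
Op 5: merge R1<->R0 -> R1=(2,0,0) R0=(2,0,0)
Op 6: inc R2 by 1 -> R2=(2,0,1) value=3
Op 7: merge R0<->R2 -> R0=(2,0,1) R2=(2,0,1)
Op 8: inc R0 by 5 -> R0=(7,0,1) value=8
Op 9: merge R1<->R0 -> R1=(7,0,1) R0=(7,0,1)
Op 10: inc R0 by 1 -> R0=(8,0,1) value=9
Op 11: inc R2 by 3 -> R2=(2,0,4) value=6
Op 12: merge R2<->R0 -> R2=(8,0,4) R0=(8,0,4)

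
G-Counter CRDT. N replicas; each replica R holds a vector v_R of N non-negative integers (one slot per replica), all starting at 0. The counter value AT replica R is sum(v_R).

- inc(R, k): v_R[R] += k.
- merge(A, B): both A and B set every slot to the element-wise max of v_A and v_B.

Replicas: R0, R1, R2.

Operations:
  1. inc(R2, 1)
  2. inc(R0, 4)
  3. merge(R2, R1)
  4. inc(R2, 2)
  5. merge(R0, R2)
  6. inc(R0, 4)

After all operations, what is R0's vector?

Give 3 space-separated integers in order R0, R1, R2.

Op 1: inc R2 by 1 -> R2=(0,0,1) value=1
Op 2: inc R0 by 4 -> R0=(4,0,0) value=4
Op 3: merge R2<->R1 -> R2=(0,0,1) R1=(0,0,1)
Op 4: inc R2 by 2 -> R2=(0,0,3) value=3
Op 5: merge R0<->R2 -> R0=(4,0,3) R2=(4,0,3)
Op 6: inc R0 by 4 -> R0=(8,0,3) value=11

Answer: 8 0 3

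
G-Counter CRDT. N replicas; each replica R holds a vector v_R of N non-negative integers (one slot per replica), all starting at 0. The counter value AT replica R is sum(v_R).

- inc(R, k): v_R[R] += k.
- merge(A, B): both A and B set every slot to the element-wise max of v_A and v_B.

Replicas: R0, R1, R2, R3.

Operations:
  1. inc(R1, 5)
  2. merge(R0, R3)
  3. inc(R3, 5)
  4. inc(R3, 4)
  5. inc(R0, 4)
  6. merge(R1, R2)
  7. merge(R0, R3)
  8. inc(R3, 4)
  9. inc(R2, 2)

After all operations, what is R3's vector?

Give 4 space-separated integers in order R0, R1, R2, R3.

Answer: 4 0 0 13

Derivation:
Op 1: inc R1 by 5 -> R1=(0,5,0,0) value=5
Op 2: merge R0<->R3 -> R0=(0,0,0,0) R3=(0,0,0,0)
Op 3: inc R3 by 5 -> R3=(0,0,0,5) value=5
Op 4: inc R3 by 4 -> R3=(0,0,0,9) value=9
Op 5: inc R0 by 4 -> R0=(4,0,0,0) value=4
Op 6: merge R1<->R2 -> R1=(0,5,0,0) R2=(0,5,0,0)
Op 7: merge R0<->R3 -> R0=(4,0,0,9) R3=(4,0,0,9)
Op 8: inc R3 by 4 -> R3=(4,0,0,13) value=17
Op 9: inc R2 by 2 -> R2=(0,5,2,0) value=7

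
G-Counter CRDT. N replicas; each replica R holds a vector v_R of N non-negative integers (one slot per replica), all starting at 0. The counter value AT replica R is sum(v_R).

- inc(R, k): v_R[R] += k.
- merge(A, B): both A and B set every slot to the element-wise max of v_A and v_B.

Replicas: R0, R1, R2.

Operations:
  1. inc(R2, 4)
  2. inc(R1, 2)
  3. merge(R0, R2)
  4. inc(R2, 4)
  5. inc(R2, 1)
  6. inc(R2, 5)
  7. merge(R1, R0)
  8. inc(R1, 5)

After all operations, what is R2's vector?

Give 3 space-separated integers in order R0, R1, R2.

Op 1: inc R2 by 4 -> R2=(0,0,4) value=4
Op 2: inc R1 by 2 -> R1=(0,2,0) value=2
Op 3: merge R0<->R2 -> R0=(0,0,4) R2=(0,0,4)
Op 4: inc R2 by 4 -> R2=(0,0,8) value=8
Op 5: inc R2 by 1 -> R2=(0,0,9) value=9
Op 6: inc R2 by 5 -> R2=(0,0,14) value=14
Op 7: merge R1<->R0 -> R1=(0,2,4) R0=(0,2,4)
Op 8: inc R1 by 5 -> R1=(0,7,4) value=11

Answer: 0 0 14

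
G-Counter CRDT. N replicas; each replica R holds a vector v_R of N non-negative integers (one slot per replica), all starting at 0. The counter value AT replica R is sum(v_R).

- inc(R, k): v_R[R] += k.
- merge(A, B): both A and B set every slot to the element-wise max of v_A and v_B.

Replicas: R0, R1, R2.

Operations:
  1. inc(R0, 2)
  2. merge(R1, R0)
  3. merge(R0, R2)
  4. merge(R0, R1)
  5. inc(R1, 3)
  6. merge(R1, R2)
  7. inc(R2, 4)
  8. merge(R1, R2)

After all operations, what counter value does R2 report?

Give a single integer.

Op 1: inc R0 by 2 -> R0=(2,0,0) value=2
Op 2: merge R1<->R0 -> R1=(2,0,0) R0=(2,0,0)
Op 3: merge R0<->R2 -> R0=(2,0,0) R2=(2,0,0)
Op 4: merge R0<->R1 -> R0=(2,0,0) R1=(2,0,0)
Op 5: inc R1 by 3 -> R1=(2,3,0) value=5
Op 6: merge R1<->R2 -> R1=(2,3,0) R2=(2,3,0)
Op 7: inc R2 by 4 -> R2=(2,3,4) value=9
Op 8: merge R1<->R2 -> R1=(2,3,4) R2=(2,3,4)

Answer: 9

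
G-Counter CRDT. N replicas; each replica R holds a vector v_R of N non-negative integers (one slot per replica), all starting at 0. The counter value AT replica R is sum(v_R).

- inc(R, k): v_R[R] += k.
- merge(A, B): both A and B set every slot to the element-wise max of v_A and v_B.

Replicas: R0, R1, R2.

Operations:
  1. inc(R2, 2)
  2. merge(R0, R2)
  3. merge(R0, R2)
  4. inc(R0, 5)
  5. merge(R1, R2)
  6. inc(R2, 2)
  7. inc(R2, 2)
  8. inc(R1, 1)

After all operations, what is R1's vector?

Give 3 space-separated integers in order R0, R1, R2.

Answer: 0 1 2

Derivation:
Op 1: inc R2 by 2 -> R2=(0,0,2) value=2
Op 2: merge R0<->R2 -> R0=(0,0,2) R2=(0,0,2)
Op 3: merge R0<->R2 -> R0=(0,0,2) R2=(0,0,2)
Op 4: inc R0 by 5 -> R0=(5,0,2) value=7
Op 5: merge R1<->R2 -> R1=(0,0,2) R2=(0,0,2)
Op 6: inc R2 by 2 -> R2=(0,0,4) value=4
Op 7: inc R2 by 2 -> R2=(0,0,6) value=6
Op 8: inc R1 by 1 -> R1=(0,1,2) value=3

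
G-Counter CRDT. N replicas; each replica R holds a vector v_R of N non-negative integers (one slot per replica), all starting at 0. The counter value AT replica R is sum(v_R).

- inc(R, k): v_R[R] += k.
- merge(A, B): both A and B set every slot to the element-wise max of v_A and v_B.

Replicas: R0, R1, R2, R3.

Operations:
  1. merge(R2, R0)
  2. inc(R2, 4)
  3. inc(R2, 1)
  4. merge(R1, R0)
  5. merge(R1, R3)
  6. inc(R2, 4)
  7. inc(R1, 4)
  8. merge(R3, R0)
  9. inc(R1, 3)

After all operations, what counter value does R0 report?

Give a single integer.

Op 1: merge R2<->R0 -> R2=(0,0,0,0) R0=(0,0,0,0)
Op 2: inc R2 by 4 -> R2=(0,0,4,0) value=4
Op 3: inc R2 by 1 -> R2=(0,0,5,0) value=5
Op 4: merge R1<->R0 -> R1=(0,0,0,0) R0=(0,0,0,0)
Op 5: merge R1<->R3 -> R1=(0,0,0,0) R3=(0,0,0,0)
Op 6: inc R2 by 4 -> R2=(0,0,9,0) value=9
Op 7: inc R1 by 4 -> R1=(0,4,0,0) value=4
Op 8: merge R3<->R0 -> R3=(0,0,0,0) R0=(0,0,0,0)
Op 9: inc R1 by 3 -> R1=(0,7,0,0) value=7

Answer: 0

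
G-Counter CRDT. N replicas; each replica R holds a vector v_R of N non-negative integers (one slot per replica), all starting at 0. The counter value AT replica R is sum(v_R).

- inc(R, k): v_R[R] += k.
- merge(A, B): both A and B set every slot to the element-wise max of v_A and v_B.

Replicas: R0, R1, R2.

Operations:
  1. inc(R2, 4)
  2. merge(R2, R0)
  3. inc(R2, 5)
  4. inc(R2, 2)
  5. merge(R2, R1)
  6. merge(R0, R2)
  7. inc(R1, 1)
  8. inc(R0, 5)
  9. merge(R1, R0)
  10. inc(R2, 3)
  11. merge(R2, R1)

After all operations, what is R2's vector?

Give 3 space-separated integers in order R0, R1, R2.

Answer: 5 1 14

Derivation:
Op 1: inc R2 by 4 -> R2=(0,0,4) value=4
Op 2: merge R2<->R0 -> R2=(0,0,4) R0=(0,0,4)
Op 3: inc R2 by 5 -> R2=(0,0,9) value=9
Op 4: inc R2 by 2 -> R2=(0,0,11) value=11
Op 5: merge R2<->R1 -> R2=(0,0,11) R1=(0,0,11)
Op 6: merge R0<->R2 -> R0=(0,0,11) R2=(0,0,11)
Op 7: inc R1 by 1 -> R1=(0,1,11) value=12
Op 8: inc R0 by 5 -> R0=(5,0,11) value=16
Op 9: merge R1<->R0 -> R1=(5,1,11) R0=(5,1,11)
Op 10: inc R2 by 3 -> R2=(0,0,14) value=14
Op 11: merge R2<->R1 -> R2=(5,1,14) R1=(5,1,14)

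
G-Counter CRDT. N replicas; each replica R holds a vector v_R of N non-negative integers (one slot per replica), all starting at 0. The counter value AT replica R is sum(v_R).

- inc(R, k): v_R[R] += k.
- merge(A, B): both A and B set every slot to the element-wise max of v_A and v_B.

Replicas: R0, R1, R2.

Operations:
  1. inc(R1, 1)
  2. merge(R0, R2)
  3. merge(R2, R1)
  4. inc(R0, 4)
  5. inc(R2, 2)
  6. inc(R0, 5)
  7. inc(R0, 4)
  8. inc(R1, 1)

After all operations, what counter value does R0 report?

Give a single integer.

Answer: 13

Derivation:
Op 1: inc R1 by 1 -> R1=(0,1,0) value=1
Op 2: merge R0<->R2 -> R0=(0,0,0) R2=(0,0,0)
Op 3: merge R2<->R1 -> R2=(0,1,0) R1=(0,1,0)
Op 4: inc R0 by 4 -> R0=(4,0,0) value=4
Op 5: inc R2 by 2 -> R2=(0,1,2) value=3
Op 6: inc R0 by 5 -> R0=(9,0,0) value=9
Op 7: inc R0 by 4 -> R0=(13,0,0) value=13
Op 8: inc R1 by 1 -> R1=(0,2,0) value=2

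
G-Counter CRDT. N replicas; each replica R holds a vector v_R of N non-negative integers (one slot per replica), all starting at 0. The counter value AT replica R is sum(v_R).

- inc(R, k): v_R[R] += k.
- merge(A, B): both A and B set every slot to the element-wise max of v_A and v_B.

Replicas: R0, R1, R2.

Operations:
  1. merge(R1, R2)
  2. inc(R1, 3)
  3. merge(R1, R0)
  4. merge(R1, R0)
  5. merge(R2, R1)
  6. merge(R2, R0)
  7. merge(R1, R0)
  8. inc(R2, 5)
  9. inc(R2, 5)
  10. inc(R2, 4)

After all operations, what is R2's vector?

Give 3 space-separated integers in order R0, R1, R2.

Answer: 0 3 14

Derivation:
Op 1: merge R1<->R2 -> R1=(0,0,0) R2=(0,0,0)
Op 2: inc R1 by 3 -> R1=(0,3,0) value=3
Op 3: merge R1<->R0 -> R1=(0,3,0) R0=(0,3,0)
Op 4: merge R1<->R0 -> R1=(0,3,0) R0=(0,3,0)
Op 5: merge R2<->R1 -> R2=(0,3,0) R1=(0,3,0)
Op 6: merge R2<->R0 -> R2=(0,3,0) R0=(0,3,0)
Op 7: merge R1<->R0 -> R1=(0,3,0) R0=(0,3,0)
Op 8: inc R2 by 5 -> R2=(0,3,5) value=8
Op 9: inc R2 by 5 -> R2=(0,3,10) value=13
Op 10: inc R2 by 4 -> R2=(0,3,14) value=17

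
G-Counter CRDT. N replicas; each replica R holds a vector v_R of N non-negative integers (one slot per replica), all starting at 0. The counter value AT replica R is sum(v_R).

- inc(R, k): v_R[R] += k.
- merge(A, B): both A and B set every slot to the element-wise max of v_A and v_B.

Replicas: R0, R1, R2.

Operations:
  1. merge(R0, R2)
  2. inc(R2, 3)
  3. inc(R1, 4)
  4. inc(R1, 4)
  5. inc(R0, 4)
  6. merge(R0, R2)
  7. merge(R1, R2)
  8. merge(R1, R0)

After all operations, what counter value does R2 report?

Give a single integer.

Answer: 15

Derivation:
Op 1: merge R0<->R2 -> R0=(0,0,0) R2=(0,0,0)
Op 2: inc R2 by 3 -> R2=(0,0,3) value=3
Op 3: inc R1 by 4 -> R1=(0,4,0) value=4
Op 4: inc R1 by 4 -> R1=(0,8,0) value=8
Op 5: inc R0 by 4 -> R0=(4,0,0) value=4
Op 6: merge R0<->R2 -> R0=(4,0,3) R2=(4,0,3)
Op 7: merge R1<->R2 -> R1=(4,8,3) R2=(4,8,3)
Op 8: merge R1<->R0 -> R1=(4,8,3) R0=(4,8,3)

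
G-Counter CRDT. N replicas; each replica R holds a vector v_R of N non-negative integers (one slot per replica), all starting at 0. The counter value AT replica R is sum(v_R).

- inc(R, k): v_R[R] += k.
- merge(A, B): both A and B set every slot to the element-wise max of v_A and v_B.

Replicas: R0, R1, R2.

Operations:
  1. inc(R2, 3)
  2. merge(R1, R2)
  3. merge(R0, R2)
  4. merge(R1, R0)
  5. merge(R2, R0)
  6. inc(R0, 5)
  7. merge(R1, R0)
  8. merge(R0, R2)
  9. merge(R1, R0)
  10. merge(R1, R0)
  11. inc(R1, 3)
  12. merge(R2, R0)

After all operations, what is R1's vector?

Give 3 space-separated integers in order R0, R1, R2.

Answer: 5 3 3

Derivation:
Op 1: inc R2 by 3 -> R2=(0,0,3) value=3
Op 2: merge R1<->R2 -> R1=(0,0,3) R2=(0,0,3)
Op 3: merge R0<->R2 -> R0=(0,0,3) R2=(0,0,3)
Op 4: merge R1<->R0 -> R1=(0,0,3) R0=(0,0,3)
Op 5: merge R2<->R0 -> R2=(0,0,3) R0=(0,0,3)
Op 6: inc R0 by 5 -> R0=(5,0,3) value=8
Op 7: merge R1<->R0 -> R1=(5,0,3) R0=(5,0,3)
Op 8: merge R0<->R2 -> R0=(5,0,3) R2=(5,0,3)
Op 9: merge R1<->R0 -> R1=(5,0,3) R0=(5,0,3)
Op 10: merge R1<->R0 -> R1=(5,0,3) R0=(5,0,3)
Op 11: inc R1 by 3 -> R1=(5,3,3) value=11
Op 12: merge R2<->R0 -> R2=(5,0,3) R0=(5,0,3)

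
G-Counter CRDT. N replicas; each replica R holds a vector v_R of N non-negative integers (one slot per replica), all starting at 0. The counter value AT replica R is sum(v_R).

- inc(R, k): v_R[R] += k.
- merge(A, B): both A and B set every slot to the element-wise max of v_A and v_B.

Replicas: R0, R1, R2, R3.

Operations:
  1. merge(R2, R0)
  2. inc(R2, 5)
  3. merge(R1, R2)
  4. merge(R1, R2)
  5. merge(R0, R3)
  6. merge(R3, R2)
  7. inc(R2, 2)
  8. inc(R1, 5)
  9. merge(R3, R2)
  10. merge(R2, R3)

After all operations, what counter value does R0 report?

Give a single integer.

Op 1: merge R2<->R0 -> R2=(0,0,0,0) R0=(0,0,0,0)
Op 2: inc R2 by 5 -> R2=(0,0,5,0) value=5
Op 3: merge R1<->R2 -> R1=(0,0,5,0) R2=(0,0,5,0)
Op 4: merge R1<->R2 -> R1=(0,0,5,0) R2=(0,0,5,0)
Op 5: merge R0<->R3 -> R0=(0,0,0,0) R3=(0,0,0,0)
Op 6: merge R3<->R2 -> R3=(0,0,5,0) R2=(0,0,5,0)
Op 7: inc R2 by 2 -> R2=(0,0,7,0) value=7
Op 8: inc R1 by 5 -> R1=(0,5,5,0) value=10
Op 9: merge R3<->R2 -> R3=(0,0,7,0) R2=(0,0,7,0)
Op 10: merge R2<->R3 -> R2=(0,0,7,0) R3=(0,0,7,0)

Answer: 0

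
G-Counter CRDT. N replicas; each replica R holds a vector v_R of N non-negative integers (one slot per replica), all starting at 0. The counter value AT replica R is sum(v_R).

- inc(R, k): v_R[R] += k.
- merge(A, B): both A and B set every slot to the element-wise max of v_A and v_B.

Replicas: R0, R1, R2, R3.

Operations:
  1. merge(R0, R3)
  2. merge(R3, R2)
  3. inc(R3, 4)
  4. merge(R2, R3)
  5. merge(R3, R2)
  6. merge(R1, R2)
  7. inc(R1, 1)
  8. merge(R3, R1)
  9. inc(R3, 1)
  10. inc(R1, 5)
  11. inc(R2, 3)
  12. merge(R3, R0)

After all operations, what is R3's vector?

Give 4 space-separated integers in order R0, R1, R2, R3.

Answer: 0 1 0 5

Derivation:
Op 1: merge R0<->R3 -> R0=(0,0,0,0) R3=(0,0,0,0)
Op 2: merge R3<->R2 -> R3=(0,0,0,0) R2=(0,0,0,0)
Op 3: inc R3 by 4 -> R3=(0,0,0,4) value=4
Op 4: merge R2<->R3 -> R2=(0,0,0,4) R3=(0,0,0,4)
Op 5: merge R3<->R2 -> R3=(0,0,0,4) R2=(0,0,0,4)
Op 6: merge R1<->R2 -> R1=(0,0,0,4) R2=(0,0,0,4)
Op 7: inc R1 by 1 -> R1=(0,1,0,4) value=5
Op 8: merge R3<->R1 -> R3=(0,1,0,4) R1=(0,1,0,4)
Op 9: inc R3 by 1 -> R3=(0,1,0,5) value=6
Op 10: inc R1 by 5 -> R1=(0,6,0,4) value=10
Op 11: inc R2 by 3 -> R2=(0,0,3,4) value=7
Op 12: merge R3<->R0 -> R3=(0,1,0,5) R0=(0,1,0,5)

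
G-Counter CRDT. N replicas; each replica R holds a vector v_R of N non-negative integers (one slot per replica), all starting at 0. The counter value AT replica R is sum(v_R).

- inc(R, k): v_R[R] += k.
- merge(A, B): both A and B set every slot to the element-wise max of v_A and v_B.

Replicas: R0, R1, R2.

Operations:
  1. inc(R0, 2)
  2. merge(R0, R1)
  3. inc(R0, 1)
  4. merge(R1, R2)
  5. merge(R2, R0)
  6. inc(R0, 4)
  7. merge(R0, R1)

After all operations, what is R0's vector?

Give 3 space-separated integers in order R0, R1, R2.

Op 1: inc R0 by 2 -> R0=(2,0,0) value=2
Op 2: merge R0<->R1 -> R0=(2,0,0) R1=(2,0,0)
Op 3: inc R0 by 1 -> R0=(3,0,0) value=3
Op 4: merge R1<->R2 -> R1=(2,0,0) R2=(2,0,0)
Op 5: merge R2<->R0 -> R2=(3,0,0) R0=(3,0,0)
Op 6: inc R0 by 4 -> R0=(7,0,0) value=7
Op 7: merge R0<->R1 -> R0=(7,0,0) R1=(7,0,0)

Answer: 7 0 0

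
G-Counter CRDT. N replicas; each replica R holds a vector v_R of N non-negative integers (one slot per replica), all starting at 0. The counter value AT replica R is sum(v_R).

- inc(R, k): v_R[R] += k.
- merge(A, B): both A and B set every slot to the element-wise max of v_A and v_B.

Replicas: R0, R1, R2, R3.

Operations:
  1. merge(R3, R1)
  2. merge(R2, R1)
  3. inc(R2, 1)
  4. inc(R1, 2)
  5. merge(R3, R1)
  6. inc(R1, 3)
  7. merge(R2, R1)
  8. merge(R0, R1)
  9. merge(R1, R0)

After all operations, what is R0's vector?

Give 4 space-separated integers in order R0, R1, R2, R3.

Op 1: merge R3<->R1 -> R3=(0,0,0,0) R1=(0,0,0,0)
Op 2: merge R2<->R1 -> R2=(0,0,0,0) R1=(0,0,0,0)
Op 3: inc R2 by 1 -> R2=(0,0,1,0) value=1
Op 4: inc R1 by 2 -> R1=(0,2,0,0) value=2
Op 5: merge R3<->R1 -> R3=(0,2,0,0) R1=(0,2,0,0)
Op 6: inc R1 by 3 -> R1=(0,5,0,0) value=5
Op 7: merge R2<->R1 -> R2=(0,5,1,0) R1=(0,5,1,0)
Op 8: merge R0<->R1 -> R0=(0,5,1,0) R1=(0,5,1,0)
Op 9: merge R1<->R0 -> R1=(0,5,1,0) R0=(0,5,1,0)

Answer: 0 5 1 0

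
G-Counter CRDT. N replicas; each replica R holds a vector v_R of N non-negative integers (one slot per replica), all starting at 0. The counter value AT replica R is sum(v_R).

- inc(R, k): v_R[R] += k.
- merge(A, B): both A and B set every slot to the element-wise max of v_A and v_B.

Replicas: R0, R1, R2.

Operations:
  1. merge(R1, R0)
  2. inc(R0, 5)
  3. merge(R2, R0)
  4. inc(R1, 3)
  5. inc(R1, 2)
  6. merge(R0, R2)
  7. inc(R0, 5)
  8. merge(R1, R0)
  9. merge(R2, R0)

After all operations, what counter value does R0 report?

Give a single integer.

Answer: 15

Derivation:
Op 1: merge R1<->R0 -> R1=(0,0,0) R0=(0,0,0)
Op 2: inc R0 by 5 -> R0=(5,0,0) value=5
Op 3: merge R2<->R0 -> R2=(5,0,0) R0=(5,0,0)
Op 4: inc R1 by 3 -> R1=(0,3,0) value=3
Op 5: inc R1 by 2 -> R1=(0,5,0) value=5
Op 6: merge R0<->R2 -> R0=(5,0,0) R2=(5,0,0)
Op 7: inc R0 by 5 -> R0=(10,0,0) value=10
Op 8: merge R1<->R0 -> R1=(10,5,0) R0=(10,5,0)
Op 9: merge R2<->R0 -> R2=(10,5,0) R0=(10,5,0)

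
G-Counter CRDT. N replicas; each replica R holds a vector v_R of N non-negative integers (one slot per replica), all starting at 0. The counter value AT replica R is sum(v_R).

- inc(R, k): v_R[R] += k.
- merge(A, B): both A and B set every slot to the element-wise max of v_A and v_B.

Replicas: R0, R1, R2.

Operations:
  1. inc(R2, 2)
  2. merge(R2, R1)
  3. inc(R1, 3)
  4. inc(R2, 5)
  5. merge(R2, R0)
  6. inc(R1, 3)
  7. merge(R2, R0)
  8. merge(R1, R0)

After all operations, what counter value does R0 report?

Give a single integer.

Answer: 13

Derivation:
Op 1: inc R2 by 2 -> R2=(0,0,2) value=2
Op 2: merge R2<->R1 -> R2=(0,0,2) R1=(0,0,2)
Op 3: inc R1 by 3 -> R1=(0,3,2) value=5
Op 4: inc R2 by 5 -> R2=(0,0,7) value=7
Op 5: merge R2<->R0 -> R2=(0,0,7) R0=(0,0,7)
Op 6: inc R1 by 3 -> R1=(0,6,2) value=8
Op 7: merge R2<->R0 -> R2=(0,0,7) R0=(0,0,7)
Op 8: merge R1<->R0 -> R1=(0,6,7) R0=(0,6,7)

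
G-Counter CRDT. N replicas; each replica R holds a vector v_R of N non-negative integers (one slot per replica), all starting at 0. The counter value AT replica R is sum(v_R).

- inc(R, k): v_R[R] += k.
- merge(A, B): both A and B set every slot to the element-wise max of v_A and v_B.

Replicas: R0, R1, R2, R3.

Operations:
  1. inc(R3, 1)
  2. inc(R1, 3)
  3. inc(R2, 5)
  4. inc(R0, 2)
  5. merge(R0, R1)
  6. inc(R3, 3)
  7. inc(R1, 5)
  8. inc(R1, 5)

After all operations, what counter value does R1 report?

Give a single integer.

Answer: 15

Derivation:
Op 1: inc R3 by 1 -> R3=(0,0,0,1) value=1
Op 2: inc R1 by 3 -> R1=(0,3,0,0) value=3
Op 3: inc R2 by 5 -> R2=(0,0,5,0) value=5
Op 4: inc R0 by 2 -> R0=(2,0,0,0) value=2
Op 5: merge R0<->R1 -> R0=(2,3,0,0) R1=(2,3,0,0)
Op 6: inc R3 by 3 -> R3=(0,0,0,4) value=4
Op 7: inc R1 by 5 -> R1=(2,8,0,0) value=10
Op 8: inc R1 by 5 -> R1=(2,13,0,0) value=15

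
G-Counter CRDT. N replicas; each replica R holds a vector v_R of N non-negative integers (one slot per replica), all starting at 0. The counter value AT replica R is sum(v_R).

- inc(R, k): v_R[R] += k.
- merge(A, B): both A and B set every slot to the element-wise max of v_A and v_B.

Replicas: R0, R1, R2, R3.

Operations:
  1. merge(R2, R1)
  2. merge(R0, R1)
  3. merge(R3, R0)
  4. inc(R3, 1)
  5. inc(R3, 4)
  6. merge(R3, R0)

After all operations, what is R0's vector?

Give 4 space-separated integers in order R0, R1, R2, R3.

Answer: 0 0 0 5

Derivation:
Op 1: merge R2<->R1 -> R2=(0,0,0,0) R1=(0,0,0,0)
Op 2: merge R0<->R1 -> R0=(0,0,0,0) R1=(0,0,0,0)
Op 3: merge R3<->R0 -> R3=(0,0,0,0) R0=(0,0,0,0)
Op 4: inc R3 by 1 -> R3=(0,0,0,1) value=1
Op 5: inc R3 by 4 -> R3=(0,0,0,5) value=5
Op 6: merge R3<->R0 -> R3=(0,0,0,5) R0=(0,0,0,5)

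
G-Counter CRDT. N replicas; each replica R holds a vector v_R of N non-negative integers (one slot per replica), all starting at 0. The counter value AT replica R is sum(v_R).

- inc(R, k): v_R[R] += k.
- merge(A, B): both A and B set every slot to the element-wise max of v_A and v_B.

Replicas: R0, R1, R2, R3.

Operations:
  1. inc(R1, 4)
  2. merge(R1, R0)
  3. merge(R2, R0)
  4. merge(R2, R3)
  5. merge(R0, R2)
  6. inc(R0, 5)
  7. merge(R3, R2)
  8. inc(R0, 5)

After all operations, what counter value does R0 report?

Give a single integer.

Answer: 14

Derivation:
Op 1: inc R1 by 4 -> R1=(0,4,0,0) value=4
Op 2: merge R1<->R0 -> R1=(0,4,0,0) R0=(0,4,0,0)
Op 3: merge R2<->R0 -> R2=(0,4,0,0) R0=(0,4,0,0)
Op 4: merge R2<->R3 -> R2=(0,4,0,0) R3=(0,4,0,0)
Op 5: merge R0<->R2 -> R0=(0,4,0,0) R2=(0,4,0,0)
Op 6: inc R0 by 5 -> R0=(5,4,0,0) value=9
Op 7: merge R3<->R2 -> R3=(0,4,0,0) R2=(0,4,0,0)
Op 8: inc R0 by 5 -> R0=(10,4,0,0) value=14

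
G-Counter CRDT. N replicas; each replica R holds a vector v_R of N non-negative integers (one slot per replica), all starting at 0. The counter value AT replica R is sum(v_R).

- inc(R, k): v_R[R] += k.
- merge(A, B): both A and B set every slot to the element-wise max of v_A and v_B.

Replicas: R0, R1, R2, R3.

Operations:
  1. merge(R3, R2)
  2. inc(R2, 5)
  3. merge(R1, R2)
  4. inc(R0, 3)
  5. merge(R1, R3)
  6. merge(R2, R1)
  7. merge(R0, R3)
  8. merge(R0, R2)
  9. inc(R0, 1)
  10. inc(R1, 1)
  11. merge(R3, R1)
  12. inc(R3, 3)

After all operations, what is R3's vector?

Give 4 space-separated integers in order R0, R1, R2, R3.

Answer: 3 1 5 3

Derivation:
Op 1: merge R3<->R2 -> R3=(0,0,0,0) R2=(0,0,0,0)
Op 2: inc R2 by 5 -> R2=(0,0,5,0) value=5
Op 3: merge R1<->R2 -> R1=(0,0,5,0) R2=(0,0,5,0)
Op 4: inc R0 by 3 -> R0=(3,0,0,0) value=3
Op 5: merge R1<->R3 -> R1=(0,0,5,0) R3=(0,0,5,0)
Op 6: merge R2<->R1 -> R2=(0,0,5,0) R1=(0,0,5,0)
Op 7: merge R0<->R3 -> R0=(3,0,5,0) R3=(3,0,5,0)
Op 8: merge R0<->R2 -> R0=(3,0,5,0) R2=(3,0,5,0)
Op 9: inc R0 by 1 -> R0=(4,0,5,0) value=9
Op 10: inc R1 by 1 -> R1=(0,1,5,0) value=6
Op 11: merge R3<->R1 -> R3=(3,1,5,0) R1=(3,1,5,0)
Op 12: inc R3 by 3 -> R3=(3,1,5,3) value=12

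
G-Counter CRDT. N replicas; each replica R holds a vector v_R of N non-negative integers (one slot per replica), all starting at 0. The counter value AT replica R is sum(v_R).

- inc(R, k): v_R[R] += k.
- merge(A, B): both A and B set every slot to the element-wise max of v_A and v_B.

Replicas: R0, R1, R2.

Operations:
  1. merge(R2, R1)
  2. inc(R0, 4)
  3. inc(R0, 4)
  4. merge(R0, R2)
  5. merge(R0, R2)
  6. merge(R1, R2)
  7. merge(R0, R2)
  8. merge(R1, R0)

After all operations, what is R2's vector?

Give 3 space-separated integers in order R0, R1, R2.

Op 1: merge R2<->R1 -> R2=(0,0,0) R1=(0,0,0)
Op 2: inc R0 by 4 -> R0=(4,0,0) value=4
Op 3: inc R0 by 4 -> R0=(8,0,0) value=8
Op 4: merge R0<->R2 -> R0=(8,0,0) R2=(8,0,0)
Op 5: merge R0<->R2 -> R0=(8,0,0) R2=(8,0,0)
Op 6: merge R1<->R2 -> R1=(8,0,0) R2=(8,0,0)
Op 7: merge R0<->R2 -> R0=(8,0,0) R2=(8,0,0)
Op 8: merge R1<->R0 -> R1=(8,0,0) R0=(8,0,0)

Answer: 8 0 0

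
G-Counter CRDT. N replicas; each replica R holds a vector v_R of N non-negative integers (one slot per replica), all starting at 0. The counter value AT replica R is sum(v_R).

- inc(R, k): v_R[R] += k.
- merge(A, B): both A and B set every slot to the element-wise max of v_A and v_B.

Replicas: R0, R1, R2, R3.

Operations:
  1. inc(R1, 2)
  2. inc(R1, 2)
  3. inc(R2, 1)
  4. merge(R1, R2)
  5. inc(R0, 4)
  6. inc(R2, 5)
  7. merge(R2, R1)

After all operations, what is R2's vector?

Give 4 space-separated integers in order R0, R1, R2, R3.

Answer: 0 4 6 0

Derivation:
Op 1: inc R1 by 2 -> R1=(0,2,0,0) value=2
Op 2: inc R1 by 2 -> R1=(0,4,0,0) value=4
Op 3: inc R2 by 1 -> R2=(0,0,1,0) value=1
Op 4: merge R1<->R2 -> R1=(0,4,1,0) R2=(0,4,1,0)
Op 5: inc R0 by 4 -> R0=(4,0,0,0) value=4
Op 6: inc R2 by 5 -> R2=(0,4,6,0) value=10
Op 7: merge R2<->R1 -> R2=(0,4,6,0) R1=(0,4,6,0)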